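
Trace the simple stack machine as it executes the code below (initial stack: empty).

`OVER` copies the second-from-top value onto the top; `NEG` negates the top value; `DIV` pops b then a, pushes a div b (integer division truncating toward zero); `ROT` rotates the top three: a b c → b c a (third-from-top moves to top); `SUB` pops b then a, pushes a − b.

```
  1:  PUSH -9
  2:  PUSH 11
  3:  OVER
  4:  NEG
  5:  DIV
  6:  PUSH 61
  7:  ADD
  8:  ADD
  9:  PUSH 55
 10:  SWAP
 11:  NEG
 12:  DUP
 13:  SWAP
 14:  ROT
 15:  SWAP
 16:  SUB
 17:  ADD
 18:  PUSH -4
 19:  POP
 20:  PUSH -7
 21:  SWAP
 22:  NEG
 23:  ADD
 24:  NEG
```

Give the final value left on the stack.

62

PUSH -9 : [-9]
PUSH 11 : [-9, 11]
OVER    : [-9, 11, -9]
NEG     : [-9, 11, 9]
DIV     : [-9, 1]
PUSH 61 : [-9, 1, 61]
ADD     : [-9, 62]
ADD     : [53]
PUSH 55 : [53, 55]
SWAP    : [55, 53]
NEG     : [55, -53]
DUP     : [55, -53, -53]
SWAP    : [55, -53, -53]
ROT     : [-53, -53, 55]
SWAP    : [-53, 55, -53]
SUB     : [-53, 108]
ADD     : [55]
PUSH -4 : [55, -4]
POP     : [55]
PUSH -7 : [55, -7]
SWAP    : [-7, 55]
NEG     : [-7, -55]
ADD     : [-62]
NEG     : [62]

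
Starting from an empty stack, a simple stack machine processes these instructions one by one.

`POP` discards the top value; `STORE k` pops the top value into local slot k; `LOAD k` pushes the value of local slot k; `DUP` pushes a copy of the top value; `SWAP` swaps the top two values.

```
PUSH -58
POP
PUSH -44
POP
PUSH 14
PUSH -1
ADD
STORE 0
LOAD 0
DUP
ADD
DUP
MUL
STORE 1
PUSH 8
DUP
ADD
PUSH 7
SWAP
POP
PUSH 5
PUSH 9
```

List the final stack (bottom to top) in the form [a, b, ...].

PUSH -58 : [-58]
POP      : []
PUSH -44 : [-44]
POP      : []
PUSH 14  : [14]
PUSH -1  : [14, -1]
ADD      : [13]
STORE 0  : []
LOAD 0   : [13]
DUP      : [13, 13]
ADD      : [26]
DUP      : [26, 26]
MUL      : [676]
STORE 1  : []
PUSH 8   : [8]
DUP      : [8, 8]
ADD      : [16]
PUSH 7   : [16, 7]
SWAP     : [7, 16]
POP      : [7]
PUSH 5   : [7, 5]
PUSH 9   : [7, 5, 9]

[7, 5, 9]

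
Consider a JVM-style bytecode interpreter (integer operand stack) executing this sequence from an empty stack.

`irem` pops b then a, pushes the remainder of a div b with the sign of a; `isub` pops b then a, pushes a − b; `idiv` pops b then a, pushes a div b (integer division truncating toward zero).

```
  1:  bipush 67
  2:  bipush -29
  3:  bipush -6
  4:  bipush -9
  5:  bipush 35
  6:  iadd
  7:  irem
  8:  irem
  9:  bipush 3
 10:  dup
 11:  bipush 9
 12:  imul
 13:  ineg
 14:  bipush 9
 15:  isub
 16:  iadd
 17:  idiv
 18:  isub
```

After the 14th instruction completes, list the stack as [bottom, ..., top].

bipush 67  → [67]
bipush -29 → [67, -29]
bipush -6  → [67, -29, -6]
bipush -9  → [67, -29, -6, -9]
bipush 35  → [67, -29, -6, -9, 35]
iadd       → [67, -29, -6, 26]
irem       → [67, -29, -6]
irem       → [67, -5]
bipush 3   → [67, -5, 3]
dup        → [67, -5, 3, 3]
bipush 9   → [67, -5, 3, 3, 9]
imul       → [67, -5, 3, 27]
ineg       → [67, -5, 3, -27]
bipush 9   → [67, -5, 3, -27, 9]

[67, -5, 3, -27, 9]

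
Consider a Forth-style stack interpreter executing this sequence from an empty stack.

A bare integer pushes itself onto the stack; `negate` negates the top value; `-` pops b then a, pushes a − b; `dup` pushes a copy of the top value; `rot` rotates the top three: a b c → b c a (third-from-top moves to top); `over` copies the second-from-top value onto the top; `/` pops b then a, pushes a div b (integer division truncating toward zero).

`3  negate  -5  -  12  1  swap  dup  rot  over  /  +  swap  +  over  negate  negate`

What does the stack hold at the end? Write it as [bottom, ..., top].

3      : [3]
negate : [-3]
-5     : [-3, -5]
-      : [2]
12     : [2, 12]
1      : [2, 12, 1]
swap   : [2, 1, 12]
dup    : [2, 1, 12, 12]
rot    : [2, 12, 12, 1]
over   : [2, 12, 12, 1, 12]
/      : [2, 12, 12, 0]
+      : [2, 12, 12]
swap   : [2, 12, 12]
+      : [2, 24]
over   : [2, 24, 2]
negate : [2, 24, -2]
negate : [2, 24, 2]

[2, 24, 2]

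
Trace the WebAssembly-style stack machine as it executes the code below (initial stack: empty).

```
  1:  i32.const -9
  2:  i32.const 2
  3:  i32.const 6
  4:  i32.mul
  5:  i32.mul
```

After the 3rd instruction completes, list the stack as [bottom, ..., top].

i32.const -9 : [-9]
i32.const 2  : [-9, 2]
i32.const 6  : [-9, 2, 6]

[-9, 2, 6]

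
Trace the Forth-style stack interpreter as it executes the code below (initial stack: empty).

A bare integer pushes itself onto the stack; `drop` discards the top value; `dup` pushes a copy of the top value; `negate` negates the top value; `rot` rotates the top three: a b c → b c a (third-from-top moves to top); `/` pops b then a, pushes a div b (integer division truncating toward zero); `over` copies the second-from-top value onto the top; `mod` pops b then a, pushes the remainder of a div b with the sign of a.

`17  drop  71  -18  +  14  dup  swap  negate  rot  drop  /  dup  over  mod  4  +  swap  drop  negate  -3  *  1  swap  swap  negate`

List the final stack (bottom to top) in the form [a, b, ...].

[12, -1]

17     -> [17]
drop   -> []
71     -> [71]
-18    -> [71, -18]
+      -> [53]
14     -> [53, 14]
dup    -> [53, 14, 14]
swap   -> [53, 14, 14]
negate -> [53, 14, -14]
rot    -> [14, -14, 53]
drop   -> [14, -14]
/      -> [-1]
dup    -> [-1, -1]
over   -> [-1, -1, -1]
mod    -> [-1, 0]
4      -> [-1, 0, 4]
+      -> [-1, 4]
swap   -> [4, -1]
drop   -> [4]
negate -> [-4]
-3     -> [-4, -3]
*      -> [12]
1      -> [12, 1]
swap   -> [1, 12]
swap   -> [12, 1]
negate -> [12, -1]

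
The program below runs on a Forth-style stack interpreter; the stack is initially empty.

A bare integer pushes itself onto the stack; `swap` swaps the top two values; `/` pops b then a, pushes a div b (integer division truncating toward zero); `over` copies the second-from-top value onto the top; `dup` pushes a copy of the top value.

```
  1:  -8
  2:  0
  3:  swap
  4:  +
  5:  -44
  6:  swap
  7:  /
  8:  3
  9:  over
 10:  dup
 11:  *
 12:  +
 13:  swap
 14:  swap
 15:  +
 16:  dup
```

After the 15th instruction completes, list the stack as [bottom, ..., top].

-8   -> [-8]
0    -> [-8, 0]
swap -> [0, -8]
+    -> [-8]
-44  -> [-8, -44]
swap -> [-44, -8]
/    -> [5]
3    -> [5, 3]
over -> [5, 3, 5]
dup  -> [5, 3, 5, 5]
*    -> [5, 3, 25]
+    -> [5, 28]
swap -> [28, 5]
swap -> [5, 28]
+    -> [33]

[33]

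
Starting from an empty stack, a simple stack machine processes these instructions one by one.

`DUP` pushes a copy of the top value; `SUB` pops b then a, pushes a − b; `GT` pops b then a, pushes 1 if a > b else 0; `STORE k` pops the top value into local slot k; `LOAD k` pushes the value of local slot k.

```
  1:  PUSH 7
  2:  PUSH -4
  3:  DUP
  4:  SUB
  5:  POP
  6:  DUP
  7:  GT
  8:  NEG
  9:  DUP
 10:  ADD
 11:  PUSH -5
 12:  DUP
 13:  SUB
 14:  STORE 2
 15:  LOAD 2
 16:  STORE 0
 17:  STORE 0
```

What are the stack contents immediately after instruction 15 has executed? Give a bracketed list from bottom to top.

[0, 0]

PUSH 7  → [7]
PUSH -4 → [7, -4]
DUP     → [7, -4, -4]
SUB     → [7, 0]
POP     → [7]
DUP     → [7, 7]
GT      → [0]
NEG     → [0]
DUP     → [0, 0]
ADD     → [0]
PUSH -5 → [0, -5]
DUP     → [0, -5, -5]
SUB     → [0, 0]
STORE 2 → [0]
LOAD 2  → [0, 0]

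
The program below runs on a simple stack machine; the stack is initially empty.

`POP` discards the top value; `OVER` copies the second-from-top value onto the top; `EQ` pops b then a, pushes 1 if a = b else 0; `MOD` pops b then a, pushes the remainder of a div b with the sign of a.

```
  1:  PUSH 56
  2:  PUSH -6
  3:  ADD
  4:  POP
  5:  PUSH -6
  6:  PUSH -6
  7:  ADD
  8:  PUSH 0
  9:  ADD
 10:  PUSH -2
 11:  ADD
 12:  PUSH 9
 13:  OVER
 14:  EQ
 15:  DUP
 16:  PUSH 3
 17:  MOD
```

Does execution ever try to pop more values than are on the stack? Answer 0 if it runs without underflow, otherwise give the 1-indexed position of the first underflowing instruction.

PUSH 56 → [56]
PUSH -6 → [56, -6]
ADD     → [50]
POP     → []
PUSH -6 → [-6]
PUSH -6 → [-6, -6]
ADD     → [-12]
PUSH 0  → [-12, 0]
ADD     → [-12]
PUSH -2 → [-12, -2]
ADD     → [-14]
PUSH 9  → [-14, 9]
OVER    → [-14, 9, -14]
EQ      → [-14, 0]
DUP     → [-14, 0, 0]
PUSH 3  → [-14, 0, 0, 3]
MOD     → [-14, 0, 0]

0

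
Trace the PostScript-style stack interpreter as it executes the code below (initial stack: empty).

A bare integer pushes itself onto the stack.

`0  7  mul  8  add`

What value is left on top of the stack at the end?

8

0    0
7    0 7
mul  0
8    0 8
add  8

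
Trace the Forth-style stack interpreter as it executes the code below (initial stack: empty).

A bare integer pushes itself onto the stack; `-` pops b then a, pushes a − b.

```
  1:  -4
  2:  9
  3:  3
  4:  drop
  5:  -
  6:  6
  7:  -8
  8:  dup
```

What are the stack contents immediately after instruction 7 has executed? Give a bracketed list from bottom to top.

[-13, 6, -8]

-4    [-4]
9     [-4, 9]
3     [-4, 9, 3]
drop  [-4, 9]
-     [-13]
6     [-13, 6]
-8    [-13, 6, -8]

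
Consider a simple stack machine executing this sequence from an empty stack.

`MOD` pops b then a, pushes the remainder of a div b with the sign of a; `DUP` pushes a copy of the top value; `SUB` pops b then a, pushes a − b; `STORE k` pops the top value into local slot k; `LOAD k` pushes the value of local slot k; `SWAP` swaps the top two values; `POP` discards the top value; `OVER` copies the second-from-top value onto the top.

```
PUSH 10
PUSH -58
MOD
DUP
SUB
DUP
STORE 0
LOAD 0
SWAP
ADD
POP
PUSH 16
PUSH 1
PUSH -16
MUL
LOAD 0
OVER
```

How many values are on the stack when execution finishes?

4

PUSH 10  : 10
PUSH -58 : 10 -58
MOD      : 10
DUP      : 10 10
SUB      : 0
DUP      : 0 0
STORE 0  : 0
LOAD 0   : 0 0
SWAP     : 0 0
ADD      : 0
POP      : (empty)
PUSH 16  : 16
PUSH 1   : 16 1
PUSH -16 : 16 1 -16
MUL      : 16 -16
LOAD 0   : 16 -16 0
OVER     : 16 -16 0 -16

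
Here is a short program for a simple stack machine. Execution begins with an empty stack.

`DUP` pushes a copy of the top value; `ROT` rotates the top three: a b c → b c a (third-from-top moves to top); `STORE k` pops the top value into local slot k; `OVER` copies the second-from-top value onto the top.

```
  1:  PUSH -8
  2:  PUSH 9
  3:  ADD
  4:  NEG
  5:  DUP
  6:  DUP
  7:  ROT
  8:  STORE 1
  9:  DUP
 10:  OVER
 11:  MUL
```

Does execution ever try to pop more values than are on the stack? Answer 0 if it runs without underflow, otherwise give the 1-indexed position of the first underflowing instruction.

PUSH -8 → -8
PUSH 9  → -8 9
ADD     → 1
NEG     → -1
DUP     → -1 -1
DUP     → -1 -1 -1
ROT     → -1 -1 -1
STORE 1 → -1 -1
DUP     → -1 -1 -1
OVER    → -1 -1 -1 -1
MUL     → -1 -1 1

0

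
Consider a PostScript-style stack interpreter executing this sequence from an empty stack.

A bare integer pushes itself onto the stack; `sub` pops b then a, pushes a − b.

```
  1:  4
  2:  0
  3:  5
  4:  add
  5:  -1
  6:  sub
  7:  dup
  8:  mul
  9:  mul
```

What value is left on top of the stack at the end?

4   -> 4
0   -> 4 0
5   -> 4 0 5
add -> 4 5
-1  -> 4 5 -1
sub -> 4 6
dup -> 4 6 6
mul -> 4 36
mul -> 144

144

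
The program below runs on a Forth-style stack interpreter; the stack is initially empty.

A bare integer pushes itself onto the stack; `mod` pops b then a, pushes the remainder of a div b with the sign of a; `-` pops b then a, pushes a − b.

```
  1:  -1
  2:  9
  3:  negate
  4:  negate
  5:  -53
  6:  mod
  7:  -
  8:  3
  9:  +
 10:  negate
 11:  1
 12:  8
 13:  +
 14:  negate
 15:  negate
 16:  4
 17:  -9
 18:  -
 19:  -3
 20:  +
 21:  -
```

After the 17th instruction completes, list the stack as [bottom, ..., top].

-1     -> -1
9      -> -1 9
negate -> -1 -9
negate -> -1 9
-53    -> -1 9 -53
mod    -> -1 9
-      -> -10
3      -> -10 3
+      -> -7
negate -> 7
1      -> 7 1
8      -> 7 1 8
+      -> 7 9
negate -> 7 -9
negate -> 7 9
4      -> 7 9 4
-9     -> 7 9 4 -9

[7, 9, 4, -9]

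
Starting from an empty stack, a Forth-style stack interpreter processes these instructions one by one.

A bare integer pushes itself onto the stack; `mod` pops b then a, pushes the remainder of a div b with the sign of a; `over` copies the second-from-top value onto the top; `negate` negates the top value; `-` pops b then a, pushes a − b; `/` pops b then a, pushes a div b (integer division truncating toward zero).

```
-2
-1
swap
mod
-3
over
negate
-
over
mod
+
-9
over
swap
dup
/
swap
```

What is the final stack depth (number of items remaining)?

3

-2     → -2
-1     → -2 -1
swap   → -1 -2
mod    → -1
-3     → -1 -3
over   → -1 -3 -1
negate → -1 -3 1
-      → -1 -4
over   → -1 -4 -1
mod    → -1 0
+      → -1
-9     → -1 -9
over   → -1 -9 -1
swap   → -1 -1 -9
dup    → -1 -1 -9 -9
/      → -1 -1 1
swap   → -1 1 -1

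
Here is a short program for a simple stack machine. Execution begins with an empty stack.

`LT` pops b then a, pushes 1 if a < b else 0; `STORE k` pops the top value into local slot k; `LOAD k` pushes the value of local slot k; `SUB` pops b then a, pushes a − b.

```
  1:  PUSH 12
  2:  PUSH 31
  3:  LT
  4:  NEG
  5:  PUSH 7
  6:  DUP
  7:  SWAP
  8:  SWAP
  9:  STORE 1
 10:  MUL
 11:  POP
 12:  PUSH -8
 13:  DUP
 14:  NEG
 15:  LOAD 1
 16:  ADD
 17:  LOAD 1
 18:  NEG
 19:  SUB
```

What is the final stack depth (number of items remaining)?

PUSH 12 : [12]
PUSH 31 : [12, 31]
LT      : [1]
NEG     : [-1]
PUSH 7  : [-1, 7]
DUP     : [-1, 7, 7]
SWAP    : [-1, 7, 7]
SWAP    : [-1, 7, 7]
STORE 1 : [-1, 7]
MUL     : [-7]
POP     : []
PUSH -8 : [-8]
DUP     : [-8, -8]
NEG     : [-8, 8]
LOAD 1  : [-8, 8, 7]
ADD     : [-8, 15]
LOAD 1  : [-8, 15, 7]
NEG     : [-8, 15, -7]
SUB     : [-8, 22]

2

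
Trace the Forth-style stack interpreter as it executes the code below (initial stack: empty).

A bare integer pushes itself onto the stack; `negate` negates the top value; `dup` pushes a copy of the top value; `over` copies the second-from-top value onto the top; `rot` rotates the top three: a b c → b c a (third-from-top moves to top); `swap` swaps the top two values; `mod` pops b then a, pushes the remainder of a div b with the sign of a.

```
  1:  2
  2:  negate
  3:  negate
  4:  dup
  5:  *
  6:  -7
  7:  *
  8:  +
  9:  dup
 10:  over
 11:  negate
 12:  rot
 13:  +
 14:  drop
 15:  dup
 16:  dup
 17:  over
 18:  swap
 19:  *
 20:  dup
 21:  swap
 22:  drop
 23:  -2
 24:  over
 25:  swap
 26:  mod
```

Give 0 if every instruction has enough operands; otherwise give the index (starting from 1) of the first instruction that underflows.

8

2      : 2
negate : -2
negate : 2
dup    : 2 2
*      : 4
-7     : 4 -7
*      : -28
+  — needs 2 operands, stack has 1 → underflow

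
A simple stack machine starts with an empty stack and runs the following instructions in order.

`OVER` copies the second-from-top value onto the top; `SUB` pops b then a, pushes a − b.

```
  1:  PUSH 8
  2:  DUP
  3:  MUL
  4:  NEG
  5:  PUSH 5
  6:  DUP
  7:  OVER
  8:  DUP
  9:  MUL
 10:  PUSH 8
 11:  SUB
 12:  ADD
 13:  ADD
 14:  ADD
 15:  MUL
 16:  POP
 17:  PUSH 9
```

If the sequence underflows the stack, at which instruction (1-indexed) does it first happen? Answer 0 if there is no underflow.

PUSH 8 : [8]
DUP    : [8, 8]
MUL    : [64]
NEG    : [-64]
PUSH 5 : [-64, 5]
DUP    : [-64, 5, 5]
OVER   : [-64, 5, 5, 5]
DUP    : [-64, 5, 5, 5, 5]
MUL    : [-64, 5, 5, 25]
PUSH 8 : [-64, 5, 5, 25, 8]
SUB    : [-64, 5, 5, 17]
ADD    : [-64, 5, 22]
ADD    : [-64, 27]
ADD    : [-37]
MUL  — needs 2 operands, stack has 1 → underflow

15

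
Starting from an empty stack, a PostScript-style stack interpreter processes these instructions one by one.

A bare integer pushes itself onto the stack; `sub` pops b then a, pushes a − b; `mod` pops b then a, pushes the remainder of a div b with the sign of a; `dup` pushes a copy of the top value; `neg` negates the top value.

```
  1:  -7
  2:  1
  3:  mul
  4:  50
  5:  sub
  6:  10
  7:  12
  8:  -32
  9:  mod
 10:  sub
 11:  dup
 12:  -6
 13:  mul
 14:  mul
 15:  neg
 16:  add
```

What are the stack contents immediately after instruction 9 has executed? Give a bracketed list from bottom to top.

[-57, 10, 12]

-7  : [-7]
1   : [-7, 1]
mul : [-7]
50  : [-7, 50]
sub : [-57]
10  : [-57, 10]
12  : [-57, 10, 12]
-32 : [-57, 10, 12, -32]
mod : [-57, 10, 12]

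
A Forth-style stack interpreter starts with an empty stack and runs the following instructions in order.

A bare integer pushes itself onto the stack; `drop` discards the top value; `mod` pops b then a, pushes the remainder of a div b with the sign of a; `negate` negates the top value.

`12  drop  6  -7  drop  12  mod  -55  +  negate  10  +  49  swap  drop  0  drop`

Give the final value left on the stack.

12      12
drop    (empty)
6       6
-7      6 -7
drop    6
12      6 12
mod     6
-55     6 -55
+       -49
negate  49
10      49 10
+       59
49      59 49
swap    49 59
drop    49
0       49 0
drop    49

49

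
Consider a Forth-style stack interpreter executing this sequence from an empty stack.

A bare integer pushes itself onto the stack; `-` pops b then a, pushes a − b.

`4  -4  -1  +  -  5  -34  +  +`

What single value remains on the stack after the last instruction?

-20

4   -> [4]
-4  -> [4, -4]
-1  -> [4, -4, -1]
+   -> [4, -5]
-   -> [9]
5   -> [9, 5]
-34 -> [9, 5, -34]
+   -> [9, -29]
+   -> [-20]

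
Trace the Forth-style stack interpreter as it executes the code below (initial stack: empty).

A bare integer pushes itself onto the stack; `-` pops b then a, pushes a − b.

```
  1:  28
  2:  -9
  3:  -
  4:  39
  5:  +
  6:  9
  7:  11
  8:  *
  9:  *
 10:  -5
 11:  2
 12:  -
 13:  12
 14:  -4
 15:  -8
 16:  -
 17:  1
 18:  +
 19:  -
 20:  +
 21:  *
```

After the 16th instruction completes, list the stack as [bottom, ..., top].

[7524, -7, 12, 4]

28 : 28
-9 : 28 -9
-  : 37
39 : 37 39
+  : 76
9  : 76 9
11 : 76 9 11
*  : 76 99
*  : 7524
-5 : 7524 -5
2  : 7524 -5 2
-  : 7524 -7
12 : 7524 -7 12
-4 : 7524 -7 12 -4
-8 : 7524 -7 12 -4 -8
-  : 7524 -7 12 4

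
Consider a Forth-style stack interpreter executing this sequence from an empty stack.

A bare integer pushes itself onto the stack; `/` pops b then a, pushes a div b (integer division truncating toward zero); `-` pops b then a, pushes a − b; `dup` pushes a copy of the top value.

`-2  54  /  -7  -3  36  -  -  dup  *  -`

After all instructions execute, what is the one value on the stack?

-1024

-2  -> -2
54  -> -2 54
/   -> 0
-7  -> 0 -7
-3  -> 0 -7 -3
36  -> 0 -7 -3 36
-   -> 0 -7 -39
-   -> 0 32
dup -> 0 32 32
*   -> 0 1024
-   -> -1024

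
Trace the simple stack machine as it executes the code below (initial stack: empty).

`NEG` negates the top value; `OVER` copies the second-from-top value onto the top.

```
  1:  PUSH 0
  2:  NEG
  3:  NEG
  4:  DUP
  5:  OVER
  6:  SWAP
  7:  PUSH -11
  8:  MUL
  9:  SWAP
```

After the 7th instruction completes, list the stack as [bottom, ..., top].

PUSH 0   → [0]
NEG      → [0]
NEG      → [0]
DUP      → [0, 0]
OVER     → [0, 0, 0]
SWAP     → [0, 0, 0]
PUSH -11 → [0, 0, 0, -11]

[0, 0, 0, -11]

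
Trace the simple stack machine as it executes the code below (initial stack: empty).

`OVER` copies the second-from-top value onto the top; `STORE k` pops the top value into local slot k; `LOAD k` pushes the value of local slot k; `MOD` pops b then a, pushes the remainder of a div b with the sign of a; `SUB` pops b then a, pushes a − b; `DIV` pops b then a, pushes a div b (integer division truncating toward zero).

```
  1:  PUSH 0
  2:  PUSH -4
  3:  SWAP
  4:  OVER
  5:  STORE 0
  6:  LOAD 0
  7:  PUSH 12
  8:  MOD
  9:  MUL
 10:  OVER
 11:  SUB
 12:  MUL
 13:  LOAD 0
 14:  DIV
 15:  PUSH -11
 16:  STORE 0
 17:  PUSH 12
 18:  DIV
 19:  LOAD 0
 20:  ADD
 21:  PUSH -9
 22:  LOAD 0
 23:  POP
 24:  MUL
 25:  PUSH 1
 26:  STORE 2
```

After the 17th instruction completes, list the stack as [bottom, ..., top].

PUSH 0   → [0]
PUSH -4  → [0, -4]
SWAP     → [-4, 0]
OVER     → [-4, 0, -4]
STORE 0  → [-4, 0]
LOAD 0   → [-4, 0, -4]
PUSH 12  → [-4, 0, -4, 12]
MOD      → [-4, 0, -4]
MUL      → [-4, 0]
OVER     → [-4, 0, -4]
SUB      → [-4, 4]
MUL      → [-16]
LOAD 0   → [-16, -4]
DIV      → [4]
PUSH -11 → [4, -11]
STORE 0  → [4]
PUSH 12  → [4, 12]

[4, 12]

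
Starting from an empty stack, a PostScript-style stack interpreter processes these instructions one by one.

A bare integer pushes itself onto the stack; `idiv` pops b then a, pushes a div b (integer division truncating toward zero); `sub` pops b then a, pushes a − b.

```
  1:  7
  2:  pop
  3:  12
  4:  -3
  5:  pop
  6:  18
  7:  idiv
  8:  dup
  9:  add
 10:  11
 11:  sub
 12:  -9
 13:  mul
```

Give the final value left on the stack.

99

7    → 7
pop  → (empty)
12   → 12
-3   → 12 -3
pop  → 12
18   → 12 18
idiv → 0
dup  → 0 0
add  → 0
11   → 0 11
sub  → -11
-9   → -11 -9
mul  → 99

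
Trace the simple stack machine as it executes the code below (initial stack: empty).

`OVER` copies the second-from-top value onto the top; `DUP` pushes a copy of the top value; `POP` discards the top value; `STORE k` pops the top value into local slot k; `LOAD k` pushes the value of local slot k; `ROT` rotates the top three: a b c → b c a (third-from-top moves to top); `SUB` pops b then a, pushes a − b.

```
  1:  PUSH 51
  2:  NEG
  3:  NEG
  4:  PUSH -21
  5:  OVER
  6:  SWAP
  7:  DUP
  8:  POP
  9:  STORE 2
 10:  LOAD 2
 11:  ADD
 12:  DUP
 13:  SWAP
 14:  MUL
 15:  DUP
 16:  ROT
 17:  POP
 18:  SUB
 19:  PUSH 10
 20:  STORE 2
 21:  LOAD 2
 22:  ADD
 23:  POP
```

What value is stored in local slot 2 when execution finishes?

PUSH 51  : [51]
NEG      : [-51]
NEG      : [51]
PUSH -21 : [51, -21]
OVER     : [51, -21, 51]
SWAP     : [51, 51, -21]
DUP      : [51, 51, -21, -21]
POP      : [51, 51, -21]
STORE 2  : [51, 51]
LOAD 2   : [51, 51, -21]
ADD      : [51, 30]
DUP      : [51, 30, 30]
SWAP     : [51, 30, 30]
MUL      : [51, 900]
DUP      : [51, 900, 900]
ROT      : [900, 900, 51]
POP      : [900, 900]
SUB      : [0]
PUSH 10  : [0, 10]
STORE 2  : [0]
LOAD 2   : [0, 10]
ADD      : [10]
POP      : []

10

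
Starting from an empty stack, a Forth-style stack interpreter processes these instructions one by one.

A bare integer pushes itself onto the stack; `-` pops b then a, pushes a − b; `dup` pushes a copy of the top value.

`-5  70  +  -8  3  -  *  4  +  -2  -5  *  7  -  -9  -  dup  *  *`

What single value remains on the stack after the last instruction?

-102384

-5   [-5]
70   [-5, 70]
+    [65]
-8   [65, -8]
3    [65, -8, 3]
-    [65, -11]
*    [-715]
4    [-715, 4]
+    [-711]
-2   [-711, -2]
-5   [-711, -2, -5]
*    [-711, 10]
7    [-711, 10, 7]
-    [-711, 3]
-9   [-711, 3, -9]
-    [-711, 12]
dup  [-711, 12, 12]
*    [-711, 144]
*    [-102384]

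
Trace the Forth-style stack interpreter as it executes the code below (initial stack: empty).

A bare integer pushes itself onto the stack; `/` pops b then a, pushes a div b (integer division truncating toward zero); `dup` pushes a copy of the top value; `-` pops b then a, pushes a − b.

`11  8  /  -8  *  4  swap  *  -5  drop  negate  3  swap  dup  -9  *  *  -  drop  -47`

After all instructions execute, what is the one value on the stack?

-47

11     : 11
8      : 11 8
/      : 1
-8     : 1 -8
*      : -8
4      : -8 4
swap   : 4 -8
*      : -32
-5     : -32 -5
drop   : -32
negate : 32
3      : 32 3
swap   : 3 32
dup    : 3 32 32
-9     : 3 32 32 -9
*      : 3 32 -288
*      : 3 -9216
-      : 9219
drop   : (empty)
-47    : -47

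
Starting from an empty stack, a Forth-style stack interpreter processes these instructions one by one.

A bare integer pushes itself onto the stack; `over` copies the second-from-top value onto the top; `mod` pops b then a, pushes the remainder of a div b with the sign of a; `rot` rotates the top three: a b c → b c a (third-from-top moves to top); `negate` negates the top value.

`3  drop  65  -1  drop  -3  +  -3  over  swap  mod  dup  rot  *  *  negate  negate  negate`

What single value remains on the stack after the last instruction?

-248

3      : [3]
drop   : []
65     : [65]
-1     : [65, -1]
drop   : [65]
-3     : [65, -3]
+      : [62]
-3     : [62, -3]
over   : [62, -3, 62]
swap   : [62, 62, -3]
mod    : [62, 2]
dup    : [62, 2, 2]
rot    : [2, 2, 62]
*      : [2, 124]
*      : [248]
negate : [-248]
negate : [248]
negate : [-248]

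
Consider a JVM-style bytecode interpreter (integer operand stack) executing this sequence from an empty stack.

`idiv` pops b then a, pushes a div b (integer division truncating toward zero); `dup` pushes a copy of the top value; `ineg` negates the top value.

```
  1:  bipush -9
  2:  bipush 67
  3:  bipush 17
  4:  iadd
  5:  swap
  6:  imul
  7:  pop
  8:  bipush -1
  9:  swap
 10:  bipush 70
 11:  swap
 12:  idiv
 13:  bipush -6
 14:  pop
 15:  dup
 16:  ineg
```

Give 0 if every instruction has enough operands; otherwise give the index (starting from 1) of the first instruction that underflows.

9

bipush -9 → -9
bipush 67 → -9 67
bipush 17 → -9 67 17
iadd      → -9 84
swap      → 84 -9
imul      → -756
pop       → (empty)
bipush -1 → -1
swap  — needs 2 operands, stack has 1 → underflow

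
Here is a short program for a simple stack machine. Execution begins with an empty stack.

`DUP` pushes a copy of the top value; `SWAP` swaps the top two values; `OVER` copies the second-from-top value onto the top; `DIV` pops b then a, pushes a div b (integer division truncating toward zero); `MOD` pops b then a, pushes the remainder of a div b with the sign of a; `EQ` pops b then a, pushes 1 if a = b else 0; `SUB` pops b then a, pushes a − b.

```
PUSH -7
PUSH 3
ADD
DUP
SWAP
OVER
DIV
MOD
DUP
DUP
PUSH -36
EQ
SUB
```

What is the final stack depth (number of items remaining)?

2

PUSH -7  → -7
PUSH 3   → -7 3
ADD      → -4
DUP      → -4 -4
SWAP     → -4 -4
OVER     → -4 -4 -4
DIV      → -4 1
MOD      → 0
DUP      → 0 0
DUP      → 0 0 0
PUSH -36 → 0 0 0 -36
EQ       → 0 0 0
SUB      → 0 0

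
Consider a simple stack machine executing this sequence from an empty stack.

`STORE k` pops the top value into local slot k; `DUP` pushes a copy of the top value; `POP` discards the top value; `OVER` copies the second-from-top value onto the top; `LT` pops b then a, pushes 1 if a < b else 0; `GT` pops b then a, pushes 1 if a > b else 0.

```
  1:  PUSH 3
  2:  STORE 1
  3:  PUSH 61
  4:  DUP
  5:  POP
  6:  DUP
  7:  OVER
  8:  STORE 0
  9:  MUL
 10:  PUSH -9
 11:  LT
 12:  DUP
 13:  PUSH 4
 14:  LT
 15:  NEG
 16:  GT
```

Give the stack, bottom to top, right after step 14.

PUSH 3  : [3]
STORE 1 : []
PUSH 61 : [61]
DUP     : [61, 61]
POP     : [61]
DUP     : [61, 61]
OVER    : [61, 61, 61]
STORE 0 : [61, 61]
MUL     : [3721]
PUSH -9 : [3721, -9]
LT      : [0]
DUP     : [0, 0]
PUSH 4  : [0, 0, 4]
LT      : [0, 1]

[0, 1]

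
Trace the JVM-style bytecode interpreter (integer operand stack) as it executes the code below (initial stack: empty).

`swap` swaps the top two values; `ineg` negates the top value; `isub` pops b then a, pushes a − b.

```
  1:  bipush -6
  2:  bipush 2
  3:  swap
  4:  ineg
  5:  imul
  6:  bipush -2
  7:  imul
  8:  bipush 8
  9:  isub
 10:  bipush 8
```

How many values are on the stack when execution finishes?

2

bipush -6  [-6]
bipush 2   [-6, 2]
swap       [2, -6]
ineg       [2, 6]
imul       [12]
bipush -2  [12, -2]
imul       [-24]
bipush 8   [-24, 8]
isub       [-32]
bipush 8   [-32, 8]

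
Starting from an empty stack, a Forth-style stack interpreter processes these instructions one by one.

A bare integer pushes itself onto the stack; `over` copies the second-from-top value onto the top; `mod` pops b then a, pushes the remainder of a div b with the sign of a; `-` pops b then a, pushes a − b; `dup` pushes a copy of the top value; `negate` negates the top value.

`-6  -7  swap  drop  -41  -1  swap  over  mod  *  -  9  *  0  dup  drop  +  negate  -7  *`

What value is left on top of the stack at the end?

-6     -> [-6]
-7     -> [-6, -7]
swap   -> [-7, -6]
drop   -> [-7]
-41    -> [-7, -41]
-1     -> [-7, -41, -1]
swap   -> [-7, -1, -41]
over   -> [-7, -1, -41, -1]
mod    -> [-7, -1, 0]
*      -> [-7, 0]
-      -> [-7]
9      -> [-7, 9]
*      -> [-63]
0      -> [-63, 0]
dup    -> [-63, 0, 0]
drop   -> [-63, 0]
+      -> [-63]
negate -> [63]
-7     -> [63, -7]
*      -> [-441]

-441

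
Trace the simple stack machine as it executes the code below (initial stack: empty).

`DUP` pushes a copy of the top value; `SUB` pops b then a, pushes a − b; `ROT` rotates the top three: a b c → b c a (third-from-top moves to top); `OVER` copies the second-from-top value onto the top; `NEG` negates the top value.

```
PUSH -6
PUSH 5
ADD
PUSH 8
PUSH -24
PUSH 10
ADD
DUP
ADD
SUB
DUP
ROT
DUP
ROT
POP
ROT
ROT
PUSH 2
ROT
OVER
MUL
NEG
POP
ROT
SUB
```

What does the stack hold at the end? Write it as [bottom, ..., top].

[-1, 3]

PUSH -6  → [-6]
PUSH 5   → [-6, 5]
ADD      → [-1]
PUSH 8   → [-1, 8]
PUSH -24 → [-1, 8, -24]
PUSH 10  → [-1, 8, -24, 10]
ADD      → [-1, 8, -14]
DUP      → [-1, 8, -14, -14]
ADD      → [-1, 8, -28]
SUB      → [-1, 36]
DUP      → [-1, 36, 36]
ROT      → [36, 36, -1]
DUP      → [36, 36, -1, -1]
ROT      → [36, -1, -1, 36]
POP      → [36, -1, -1]
ROT      → [-1, -1, 36]
ROT      → [-1, 36, -1]
PUSH 2   → [-1, 36, -1, 2]
ROT      → [-1, -1, 2, 36]
OVER     → [-1, -1, 2, 36, 2]
MUL      → [-1, -1, 2, 72]
NEG      → [-1, -1, 2, -72]
POP      → [-1, -1, 2]
ROT      → [-1, 2, -1]
SUB      → [-1, 3]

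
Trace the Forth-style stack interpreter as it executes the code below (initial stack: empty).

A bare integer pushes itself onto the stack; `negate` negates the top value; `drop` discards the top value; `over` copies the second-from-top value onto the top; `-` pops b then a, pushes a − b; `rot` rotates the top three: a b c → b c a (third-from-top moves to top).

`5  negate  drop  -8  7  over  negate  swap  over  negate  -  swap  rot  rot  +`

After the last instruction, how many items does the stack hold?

5       [5]
negate  [-5]
drop    []
-8      [-8]
7       [-8, 7]
over    [-8, 7, -8]
negate  [-8, 7, 8]
swap    [-8, 8, 7]
over    [-8, 8, 7, 8]
negate  [-8, 8, 7, -8]
-       [-8, 8, 15]
swap    [-8, 15, 8]
rot     [15, 8, -8]
rot     [8, -8, 15]
+       [8, 7]

2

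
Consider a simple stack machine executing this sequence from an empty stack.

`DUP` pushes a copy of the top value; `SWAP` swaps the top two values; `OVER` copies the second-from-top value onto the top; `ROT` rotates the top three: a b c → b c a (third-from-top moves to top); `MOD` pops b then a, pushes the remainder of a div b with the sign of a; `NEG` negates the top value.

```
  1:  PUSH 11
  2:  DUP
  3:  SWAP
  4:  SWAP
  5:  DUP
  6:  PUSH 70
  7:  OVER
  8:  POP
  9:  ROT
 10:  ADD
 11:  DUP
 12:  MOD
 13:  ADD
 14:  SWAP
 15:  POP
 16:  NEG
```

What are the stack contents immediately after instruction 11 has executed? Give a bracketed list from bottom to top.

[11, 11, 81, 81]

PUSH 11 -> 11
DUP     -> 11 11
SWAP    -> 11 11
SWAP    -> 11 11
DUP     -> 11 11 11
PUSH 70 -> 11 11 11 70
OVER    -> 11 11 11 70 11
POP     -> 11 11 11 70
ROT     -> 11 11 70 11
ADD     -> 11 11 81
DUP     -> 11 11 81 81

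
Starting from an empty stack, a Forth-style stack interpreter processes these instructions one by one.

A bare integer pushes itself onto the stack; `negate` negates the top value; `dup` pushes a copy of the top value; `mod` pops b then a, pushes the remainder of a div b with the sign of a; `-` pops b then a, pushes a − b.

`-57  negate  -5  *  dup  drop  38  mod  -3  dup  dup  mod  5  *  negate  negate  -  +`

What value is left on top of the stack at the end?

-57    : [-57]
negate : [57]
-5     : [57, -5]
*      : [-285]
dup    : [-285, -285]
drop   : [-285]
38     : [-285, 38]
mod    : [-19]
-3     : [-19, -3]
dup    : [-19, -3, -3]
dup    : [-19, -3, -3, -3]
mod    : [-19, -3, 0]
5      : [-19, -3, 0, 5]
*      : [-19, -3, 0]
negate : [-19, -3, 0]
negate : [-19, -3, 0]
-      : [-19, -3]
+      : [-22]

-22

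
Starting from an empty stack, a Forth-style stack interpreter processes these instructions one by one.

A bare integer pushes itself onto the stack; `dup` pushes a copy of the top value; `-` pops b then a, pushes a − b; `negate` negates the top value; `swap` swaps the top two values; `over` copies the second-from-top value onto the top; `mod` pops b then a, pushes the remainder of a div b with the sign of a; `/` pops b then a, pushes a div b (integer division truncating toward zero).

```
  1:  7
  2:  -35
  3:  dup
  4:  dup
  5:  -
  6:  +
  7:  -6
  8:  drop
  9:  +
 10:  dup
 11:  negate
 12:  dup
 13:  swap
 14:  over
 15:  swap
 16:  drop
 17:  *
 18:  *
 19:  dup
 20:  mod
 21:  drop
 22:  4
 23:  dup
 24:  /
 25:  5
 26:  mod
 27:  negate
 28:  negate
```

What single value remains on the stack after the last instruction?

1

7      → [7]
-35    → [7, -35]
dup    → [7, -35, -35]
dup    → [7, -35, -35, -35]
-      → [7, -35, 0]
+      → [7, -35]
-6     → [7, -35, -6]
drop   → [7, -35]
+      → [-28]
dup    → [-28, -28]
negate → [-28, 28]
dup    → [-28, 28, 28]
swap   → [-28, 28, 28]
over   → [-28, 28, 28, 28]
swap   → [-28, 28, 28, 28]
drop   → [-28, 28, 28]
*      → [-28, 784]
*      → [-21952]
dup    → [-21952, -21952]
mod    → [0]
drop   → []
4      → [4]
dup    → [4, 4]
/      → [1]
5      → [1, 5]
mod    → [1]
negate → [-1]
negate → [1]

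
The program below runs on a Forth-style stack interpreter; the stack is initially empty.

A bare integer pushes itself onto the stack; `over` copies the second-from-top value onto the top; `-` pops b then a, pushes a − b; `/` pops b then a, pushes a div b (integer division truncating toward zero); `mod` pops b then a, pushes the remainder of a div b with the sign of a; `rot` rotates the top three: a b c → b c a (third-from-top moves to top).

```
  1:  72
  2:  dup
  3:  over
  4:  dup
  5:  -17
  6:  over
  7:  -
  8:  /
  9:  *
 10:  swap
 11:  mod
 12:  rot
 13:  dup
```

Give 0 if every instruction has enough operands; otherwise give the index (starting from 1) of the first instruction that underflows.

72   -> [72]
dup  -> [72, 72]
over -> [72, 72, 72]
dup  -> [72, 72, 72, 72]
-17  -> [72, 72, 72, 72, -17]
over -> [72, 72, 72, 72, -17, 72]
-    -> [72, 72, 72, 72, -89]
/    -> [72, 72, 72, 0]
*    -> [72, 72, 0]
swap -> [72, 0, 72]
mod  -> [72, 0]
rot  — needs 3 operands, stack has 2 → underflow

12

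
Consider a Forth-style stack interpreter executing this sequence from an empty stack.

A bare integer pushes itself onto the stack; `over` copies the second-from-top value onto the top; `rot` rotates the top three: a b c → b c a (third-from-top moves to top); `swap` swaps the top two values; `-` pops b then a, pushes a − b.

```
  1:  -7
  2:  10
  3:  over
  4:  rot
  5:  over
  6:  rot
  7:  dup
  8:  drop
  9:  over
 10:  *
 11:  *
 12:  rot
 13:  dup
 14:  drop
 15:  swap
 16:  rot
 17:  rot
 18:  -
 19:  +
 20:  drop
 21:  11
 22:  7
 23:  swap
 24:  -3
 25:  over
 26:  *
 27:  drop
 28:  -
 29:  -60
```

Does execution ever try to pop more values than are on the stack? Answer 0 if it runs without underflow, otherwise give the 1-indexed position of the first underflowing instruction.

0

-7   : [-7]
10   : [-7, 10]
over : [-7, 10, -7]
rot  : [10, -7, -7]
over : [10, -7, -7, -7]
rot  : [10, -7, -7, -7]
dup  : [10, -7, -7, -7, -7]
drop : [10, -7, -7, -7]
over : [10, -7, -7, -7, -7]
*    : [10, -7, -7, 49]
*    : [10, -7, -343]
rot  : [-7, -343, 10]
dup  : [-7, -343, 10, 10]
drop : [-7, -343, 10]
swap : [-7, 10, -343]
rot  : [10, -343, -7]
rot  : [-343, -7, 10]
-    : [-343, -17]
+    : [-360]
drop : []
11   : [11]
7    : [11, 7]
swap : [7, 11]
-3   : [7, 11, -3]
over : [7, 11, -3, 11]
*    : [7, 11, -33]
drop : [7, 11]
-    : [-4]
-60  : [-4, -60]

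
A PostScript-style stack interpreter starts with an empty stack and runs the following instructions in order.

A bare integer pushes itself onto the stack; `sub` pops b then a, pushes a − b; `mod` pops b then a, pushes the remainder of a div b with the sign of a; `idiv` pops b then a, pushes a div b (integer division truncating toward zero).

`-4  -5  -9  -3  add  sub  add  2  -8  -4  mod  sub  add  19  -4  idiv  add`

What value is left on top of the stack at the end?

1

-4   → -4
-5   → -4 -5
-9   → -4 -5 -9
-3   → -4 -5 -9 -3
add  → -4 -5 -12
sub  → -4 7
add  → 3
2    → 3 2
-8   → 3 2 -8
-4   → 3 2 -8 -4
mod  → 3 2 0
sub  → 3 2
add  → 5
19   → 5 19
-4   → 5 19 -4
idiv → 5 -4
add  → 1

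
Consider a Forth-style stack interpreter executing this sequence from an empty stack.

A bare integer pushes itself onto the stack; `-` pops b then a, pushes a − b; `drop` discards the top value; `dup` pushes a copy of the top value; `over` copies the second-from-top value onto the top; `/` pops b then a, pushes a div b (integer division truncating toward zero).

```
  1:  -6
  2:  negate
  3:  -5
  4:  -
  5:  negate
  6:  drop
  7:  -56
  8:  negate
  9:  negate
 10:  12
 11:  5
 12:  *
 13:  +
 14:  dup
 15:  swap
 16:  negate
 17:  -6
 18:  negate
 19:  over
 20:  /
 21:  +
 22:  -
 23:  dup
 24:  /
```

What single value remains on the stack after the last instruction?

1

-6      -6
negate  6
-5      6 -5
-       11
negate  -11
drop    (empty)
-56     -56
negate  56
negate  -56
12      -56 12
5       -56 12 5
*       -56 60
+       4
dup     4 4
swap    4 4
negate  4 -4
-6      4 -4 -6
negate  4 -4 6
over    4 -4 6 -4
/       4 -4 -1
+       4 -5
-       9
dup     9 9
/       1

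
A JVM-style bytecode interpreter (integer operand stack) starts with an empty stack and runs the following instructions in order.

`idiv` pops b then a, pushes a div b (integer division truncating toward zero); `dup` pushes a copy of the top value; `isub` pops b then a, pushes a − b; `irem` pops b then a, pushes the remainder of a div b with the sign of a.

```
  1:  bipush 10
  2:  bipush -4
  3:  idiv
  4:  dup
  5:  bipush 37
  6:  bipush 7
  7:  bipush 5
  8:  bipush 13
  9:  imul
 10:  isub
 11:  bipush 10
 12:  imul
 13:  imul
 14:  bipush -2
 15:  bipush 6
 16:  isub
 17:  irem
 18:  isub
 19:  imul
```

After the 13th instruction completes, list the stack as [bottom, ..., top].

[-2, -2, -21460]

bipush 10  10
bipush -4  10 -4
idiv       -2
dup        -2 -2
bipush 37  -2 -2 37
bipush 7   -2 -2 37 7
bipush 5   -2 -2 37 7 5
bipush 13  -2 -2 37 7 5 13
imul       -2 -2 37 7 65
isub       -2 -2 37 -58
bipush 10  -2 -2 37 -58 10
imul       -2 -2 37 -580
imul       -2 -2 -21460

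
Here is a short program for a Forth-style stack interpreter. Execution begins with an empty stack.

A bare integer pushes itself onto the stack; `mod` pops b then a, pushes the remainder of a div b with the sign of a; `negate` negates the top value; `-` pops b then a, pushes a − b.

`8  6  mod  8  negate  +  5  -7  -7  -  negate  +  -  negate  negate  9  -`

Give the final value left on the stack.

8       8
6       8 6
mod     2
8       2 8
negate  2 -8
+       -6
5       -6 5
-7      -6 5 -7
-7      -6 5 -7 -7
-       -6 5 0
negate  -6 5 0
+       -6 5
-       -11
negate  11
negate  -11
9       -11 9
-       -20

-20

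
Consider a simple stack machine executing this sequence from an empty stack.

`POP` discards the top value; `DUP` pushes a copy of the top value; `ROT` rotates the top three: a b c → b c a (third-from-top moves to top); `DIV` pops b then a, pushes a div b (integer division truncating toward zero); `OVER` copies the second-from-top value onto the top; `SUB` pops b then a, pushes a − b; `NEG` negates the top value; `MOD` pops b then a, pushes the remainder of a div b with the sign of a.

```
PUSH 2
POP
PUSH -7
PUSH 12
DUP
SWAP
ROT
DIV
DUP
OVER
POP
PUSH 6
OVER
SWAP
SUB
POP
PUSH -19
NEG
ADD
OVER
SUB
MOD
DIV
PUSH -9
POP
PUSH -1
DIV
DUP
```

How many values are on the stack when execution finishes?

2

PUSH 2   : 2
POP      : (empty)
PUSH -7  : -7
PUSH 12  : -7 12
DUP      : -7 12 12
SWAP     : -7 12 12
ROT      : 12 12 -7
DIV      : 12 -1
DUP      : 12 -1 -1
OVER     : 12 -1 -1 -1
POP      : 12 -1 -1
PUSH 6   : 12 -1 -1 6
OVER     : 12 -1 -1 6 -1
SWAP     : 12 -1 -1 -1 6
SUB      : 12 -1 -1 -7
POP      : 12 -1 -1
PUSH -19 : 12 -1 -1 -19
NEG      : 12 -1 -1 19
ADD      : 12 -1 18
OVER     : 12 -1 18 -1
SUB      : 12 -1 19
MOD      : 12 -1
DIV      : -12
PUSH -9  : -12 -9
POP      : -12
PUSH -1  : -12 -1
DIV      : 12
DUP      : 12 12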